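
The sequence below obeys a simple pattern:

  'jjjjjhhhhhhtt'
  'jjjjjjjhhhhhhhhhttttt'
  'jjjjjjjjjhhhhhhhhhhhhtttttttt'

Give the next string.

jjjjjjjjjjjhhhhhhhhhhhhhhhttttttttttt

Reading off run lengths: j runs 5, 7, 9; h runs 6, 9, 12; t runs 2, 5, 8 — each is linear in n (n = 1, 2, …).
At n = 4 the blocks have lengths 11, 15, 11.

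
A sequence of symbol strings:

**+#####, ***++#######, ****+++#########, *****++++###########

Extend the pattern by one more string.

The n-th term is n *'s then n-1 +'s then 2n+1 #'s, where the shown terms are n = 2, 3, 4, 5.
Setting n = 6 gives 6, 5, 13 characters in each block.

******+++++#############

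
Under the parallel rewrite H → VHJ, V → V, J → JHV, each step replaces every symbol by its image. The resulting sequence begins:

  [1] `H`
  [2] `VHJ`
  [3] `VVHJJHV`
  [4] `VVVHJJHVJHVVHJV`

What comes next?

VVVVHJJHVJHVVHJVJHVVHJVVVHJJHVV

Replace each of the 15 characters of VVVHJJHVJHVVHJV in place — V V V VHJ JHV JHV VHJ V JHV VHJ V V VHJ JHV V — and concatenate.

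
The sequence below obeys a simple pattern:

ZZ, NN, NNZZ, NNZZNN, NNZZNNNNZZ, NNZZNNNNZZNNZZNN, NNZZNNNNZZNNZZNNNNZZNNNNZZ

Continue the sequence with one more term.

NNZZNNNNZZNNZZNNNNZZNNNNZZNNZZNNNNZZNNZZNN

From term 3 onward, concatenate the last term with the second-to-last: NN·ZZ = NNZZ, NNZZ·NN = NNZZNN, …
The next term joins NNZZNNNNZZNNZZNNNNZZNNNNZZ and NNZZNNNNZZNNZZNN.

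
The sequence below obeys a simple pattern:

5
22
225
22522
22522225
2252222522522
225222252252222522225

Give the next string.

2252222522522225222252252222522522

This is a Fibonacci-style word recurrence s(k) = s(k−1)·s(k−2): e.g. 22·5 = 225.
The next term joins 225222252252222522225 and 2252222522522.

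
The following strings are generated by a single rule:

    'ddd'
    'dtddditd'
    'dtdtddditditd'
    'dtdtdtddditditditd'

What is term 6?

dtdtdtdtdtddditditditditditd

Each term wraps the previous one in dt on the left and itd on the right.
From dtdtdtddditditditd, 2 further steps: dtdtdtddditditditd → dtdtdtdtddditditditditd → (answer).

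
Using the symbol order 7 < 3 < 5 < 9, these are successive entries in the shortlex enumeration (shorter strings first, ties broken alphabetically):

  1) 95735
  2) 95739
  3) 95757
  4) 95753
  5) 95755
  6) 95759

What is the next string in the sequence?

95797

Treat 95759 as a base-4 numeral over the given alphabet and add one, carrying through any trailing 9's.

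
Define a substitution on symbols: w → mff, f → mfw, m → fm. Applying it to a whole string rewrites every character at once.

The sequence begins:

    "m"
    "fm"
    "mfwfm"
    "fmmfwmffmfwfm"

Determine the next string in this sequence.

Replace each of the 13 characters of fmmfwmffmfwfm in place — mfw fm fm mfw mff fm mfw mfw fm mfw mff mfw fm — and concatenate.

mfwfmfmmfwmfffmmfwmfwfmmfwmffmfwfm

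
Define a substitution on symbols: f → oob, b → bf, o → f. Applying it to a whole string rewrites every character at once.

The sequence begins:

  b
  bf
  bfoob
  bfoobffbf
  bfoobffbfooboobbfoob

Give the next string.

bfoobffbfooboobbfoobffbfffbfbfoobffbf

Replace each of the 20 characters of bfoobffbfooboobbfoob in place — bf oob f f bf oob oob bf oob f f bf f f bf bf oob f f bf — and concatenate.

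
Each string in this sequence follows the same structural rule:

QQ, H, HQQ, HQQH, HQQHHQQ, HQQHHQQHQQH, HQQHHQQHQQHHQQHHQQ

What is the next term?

HQQHHQQHQQHHQQHHQQHQQHHQQHQQH

This is a Fibonacci-style word recurrence s(k) = s(k−1)·s(k−2): e.g. H·QQ = HQQ.
Continuing: HQQHHQQHQQHHQQHHQQ · HQQHHQQHQQH gives term 8.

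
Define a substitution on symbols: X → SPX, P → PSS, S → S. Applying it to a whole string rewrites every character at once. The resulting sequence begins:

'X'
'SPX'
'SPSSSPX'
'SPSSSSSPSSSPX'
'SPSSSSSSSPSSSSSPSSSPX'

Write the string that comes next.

SPSSSSSSSSSPSSSSSSSPSSSSSPSSSPX

φ(SPSSSSSSSPSSSSSPSSSPX) expands symbol-by-symbol to S PSS S S S S S S S PSS S S S S S PSS S S S PSS SPX; joining the 21 pieces gives the next term.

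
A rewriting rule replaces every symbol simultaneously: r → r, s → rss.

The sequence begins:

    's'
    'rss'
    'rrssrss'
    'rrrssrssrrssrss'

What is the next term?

Rewriting the 15 symbols of rrrssrssrrssrss one by one yields r r r rss rss r rss rss r r rss rss r rss rss; concatenated:

rrrrssrssrrssrssrrrssrssrrssrss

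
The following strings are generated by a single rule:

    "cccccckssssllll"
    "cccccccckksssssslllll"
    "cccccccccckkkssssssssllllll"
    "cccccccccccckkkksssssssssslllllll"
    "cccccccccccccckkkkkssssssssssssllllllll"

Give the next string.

Each string has the form c^{2n+2} k^{n-1} s^{2n} l^{n+2}, where the shown terms are n = 2, 3, 4, 5, 6.
Setting n = 7 gives 16, 6, 14, 9 characters in each block.

cccccccccccccccckkkkkksssssssssssssslllllllll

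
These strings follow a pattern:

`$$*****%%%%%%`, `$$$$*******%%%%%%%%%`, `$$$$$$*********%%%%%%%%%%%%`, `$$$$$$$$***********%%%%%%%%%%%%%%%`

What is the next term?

Each string has the form $^{2n} *^{2n+3} %^{3n+3} (n = 1, 2, …).
Setting n = 5 gives 10, 13, 18 characters in each block.

$$$$$$$$$$*************%%%%%%%%%%%%%%%%%%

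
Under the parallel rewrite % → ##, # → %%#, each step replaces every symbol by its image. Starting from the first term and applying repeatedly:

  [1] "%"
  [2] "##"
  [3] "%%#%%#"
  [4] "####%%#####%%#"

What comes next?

%%#%%#%%#%%#####%%#%%#%%#%%#%%#####%%#

Replace each of the 14 characters of ####%%#####%%# in place — %%# %%# %%# %%# ## ## %%# %%# %%# %%# %%# ## ## %%# — and concatenate.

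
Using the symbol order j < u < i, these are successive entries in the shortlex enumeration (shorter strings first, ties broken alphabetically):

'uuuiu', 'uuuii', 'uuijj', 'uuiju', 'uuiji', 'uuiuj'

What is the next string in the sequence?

The successor of uuiuj increments the rightmost position that isn't already i and resets every position after it to j.

uuiuu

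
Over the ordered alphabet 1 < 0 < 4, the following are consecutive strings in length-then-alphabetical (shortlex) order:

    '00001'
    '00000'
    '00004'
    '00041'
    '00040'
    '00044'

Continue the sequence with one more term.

00411

Treat 00044 as a base-3 numeral over the given alphabet and add one, carrying through any trailing 4's.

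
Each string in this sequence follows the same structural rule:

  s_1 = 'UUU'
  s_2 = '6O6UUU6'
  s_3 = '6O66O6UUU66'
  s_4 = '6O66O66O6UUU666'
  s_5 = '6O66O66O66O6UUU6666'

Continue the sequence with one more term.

6O66O66O66O66O6UUU66666

s(k+1) = 6O6·s(k)·6, so each term gains 6O6 as a prefix and 6 as a suffix.
One more step from 6O66O66O66O6UUU6666 gives the answer.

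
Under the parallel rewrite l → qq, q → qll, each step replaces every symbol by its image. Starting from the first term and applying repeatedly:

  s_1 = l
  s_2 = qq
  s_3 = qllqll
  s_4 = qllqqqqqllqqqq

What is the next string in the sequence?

Rewriting the 14 symbols of qllqqqqqllqqqq one by one yields qll qq qq qll qll qll qll qll qq qq qll qll qll qll; concatenated:

qllqqqqqllqllqllqllqllqqqqqllqllqllqll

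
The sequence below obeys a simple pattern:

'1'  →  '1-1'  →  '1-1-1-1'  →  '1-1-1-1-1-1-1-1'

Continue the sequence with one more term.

1-1-1-1-1-1-1-1-1-1-1-1-1-1-1-1

s(k+1) = s(k)·-·s(k) — each term doubles the last with '-' between the halves.
So the next term is two copies of 1-1-1-1-1-1-1-1 with '-' between the halves.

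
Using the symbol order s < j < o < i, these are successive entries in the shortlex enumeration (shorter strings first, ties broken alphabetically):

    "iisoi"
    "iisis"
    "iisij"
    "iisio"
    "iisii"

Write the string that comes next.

iijss

Find the rightmost character of iisii below i, bump it to the next letter, and reset everything to its right to s.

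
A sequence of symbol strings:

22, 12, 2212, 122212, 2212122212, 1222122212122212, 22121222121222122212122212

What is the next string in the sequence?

Each term (from the third on) is the two preceding terms concatenated in order: term 3 = 22·12 = 2212.
The next term joins 1222122212122212 and 22121222121222122212122212.

122212221212221222121222121222122212122212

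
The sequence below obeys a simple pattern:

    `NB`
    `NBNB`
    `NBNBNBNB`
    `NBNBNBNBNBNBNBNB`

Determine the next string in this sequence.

NBNBNBNBNBNBNBNBNBNBNBNBNBNBNBNB

s(k+1) = s(k)·s(k) — each term doubles the last.
One more doubling of NBNBNBNBNBNBNBNB gives the answer.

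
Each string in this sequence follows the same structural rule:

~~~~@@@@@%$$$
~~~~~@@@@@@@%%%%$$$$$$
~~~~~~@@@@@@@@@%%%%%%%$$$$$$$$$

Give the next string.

~~~~~~~@@@@@@@@@@@%%%%%%%%%%$$$$$$$$$$$$

Each string has the form ~^{n+3} @^{2n+3} %^{3n-2} $^{3n} (n = 1, 2, …).
At n = 4 the blocks have lengths 7, 11, 10, 12.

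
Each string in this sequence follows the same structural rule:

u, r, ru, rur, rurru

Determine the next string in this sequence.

rurrurur

From term 3 onward, concatenate the last term with the second-to-last: r·u = ru, ru·r = rur, …
Continuing: rurru · rur gives term 6.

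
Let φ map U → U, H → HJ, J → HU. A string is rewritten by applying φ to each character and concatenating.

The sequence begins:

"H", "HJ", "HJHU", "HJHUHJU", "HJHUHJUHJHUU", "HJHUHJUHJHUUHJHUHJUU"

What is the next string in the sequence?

φ(HJHUHJUHJHUUHJHUHJUU) expands symbol-by-symbol to HJ HU HJ U HJ HU U HJ HU HJ U U HJ HU HJ U HJ HU U U; joining the 20 pieces gives the next term.

HJHUHJUHJHUUHJHUHJUUHJHUHJUHJHUUU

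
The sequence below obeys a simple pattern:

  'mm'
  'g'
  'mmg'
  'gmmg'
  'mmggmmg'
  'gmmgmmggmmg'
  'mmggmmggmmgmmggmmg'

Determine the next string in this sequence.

gmmgmmggmmgmmggmmggmmgmmggmmg

From term 3 onward, concatenate the second-to-last term with the last: mm·g = mmg, g·mmg = gmmg, …
Continuing: gmmgmmggmmg · mmggmmggmmgmmggmmg gives term 8.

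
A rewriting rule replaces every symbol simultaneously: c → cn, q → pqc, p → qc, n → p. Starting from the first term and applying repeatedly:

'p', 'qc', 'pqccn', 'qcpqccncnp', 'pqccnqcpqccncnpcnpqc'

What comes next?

Rewriting the 20 symbols of pqccnqcpqccncnpcnpqc one by one yields qc pqc cn cn p pqc cn qc pqc cn cn p cn p qc cn p qc pqc cn; concatenated:

qcpqccncnppqccnqcpqccncnpcnpqccnpqcpqccn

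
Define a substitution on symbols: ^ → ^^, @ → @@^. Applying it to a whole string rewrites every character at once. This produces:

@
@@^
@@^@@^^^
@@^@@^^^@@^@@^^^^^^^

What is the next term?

@@^@@^^^@@^@@^^^^^^^@@^@@^^^@@^@@^^^^^^^^^^^^^^^

φ(@@^@@^^^@@^@@^^^^^^^) expands symbol-by-symbol to @@^ @@^ ^^ @@^ @@^ ^^ ^^ ^^ @@^ @@^ ^^ @@^ @@^ ^^ ^^ ^^ ^^ ^^ ^^ ^^; joining the 20 pieces gives the next term.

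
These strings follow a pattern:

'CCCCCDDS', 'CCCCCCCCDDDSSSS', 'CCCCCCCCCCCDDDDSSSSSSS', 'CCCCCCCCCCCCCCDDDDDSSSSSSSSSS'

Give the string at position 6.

Term n consists of 3n+2 C's, followed by n+1 D's, followed by 3n-2 S's (n = 1, 2, …).
For term 6, n = 6, so the run lengths are 20, 7, 16.

CCCCCCCCCCCCCCCCCCCCDDDDDDDSSSSSSSSSSSSSSSS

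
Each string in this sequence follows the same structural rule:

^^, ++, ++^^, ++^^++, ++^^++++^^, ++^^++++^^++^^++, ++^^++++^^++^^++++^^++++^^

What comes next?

From term 3 onward, concatenate the last term with the second-to-last: ++·^^ = ++^^, ++^^·++ = ++^^++, …
The next term joins ++^^++++^^++^^++++^^++++^^ and ++^^++++^^++^^++.

++^^++++^^++^^++++^^++++^^++^^++++^^++^^++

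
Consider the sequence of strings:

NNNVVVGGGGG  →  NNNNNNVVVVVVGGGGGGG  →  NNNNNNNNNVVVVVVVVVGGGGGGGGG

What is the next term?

Reading off run lengths: N runs 3, 6, 9; V runs 3, 6, 9; G runs 5, 7, 9 — each is linear in n (n = 1, 2, …).
Setting n = 4 gives 12, 12, 11 characters in each block.

NNNNNNNNNNNNVVVVVVVVVVVVGGGGGGGGGGG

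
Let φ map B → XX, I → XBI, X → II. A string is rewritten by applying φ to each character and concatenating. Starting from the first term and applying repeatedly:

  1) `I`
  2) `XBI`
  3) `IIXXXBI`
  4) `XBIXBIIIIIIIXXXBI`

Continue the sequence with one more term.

Applying the rule to each of the 17 symbols of XBIXBIIIIIIIXXXBI gives the pieces II XX XBI II XX XBI XBI XBI XBI XBI XBI XBI II II II XX XBI, which concatenate to the answer.

IIXXXBIIIXXXBIXBIXBIXBIXBIXBIXBIIIIIIIXXXBI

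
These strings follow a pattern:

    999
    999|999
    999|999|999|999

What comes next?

s(k+1) = s(k)·|·s(k) — each term doubles the last with '|' between the halves.
Doubling 999|999|999|999 with '|' between the halves:

999|999|999|999|999|999|999|999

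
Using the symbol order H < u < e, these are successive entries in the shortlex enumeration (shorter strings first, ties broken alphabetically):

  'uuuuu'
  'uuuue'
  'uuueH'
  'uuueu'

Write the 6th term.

uueHH

Stepping forward 2 times from uuueu: uuueu → uuuee, then the target.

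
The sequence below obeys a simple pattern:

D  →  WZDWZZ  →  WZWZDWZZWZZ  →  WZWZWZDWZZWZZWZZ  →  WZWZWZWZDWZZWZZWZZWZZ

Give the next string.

Each term wraps the previous one in WZ on the left and WZZ on the right.
So the next term is WZ·WZWZWZWZDWZZWZZWZZWZZ·WZZ.

WZWZWZWZWZDWZZWZZWZZWZZWZZ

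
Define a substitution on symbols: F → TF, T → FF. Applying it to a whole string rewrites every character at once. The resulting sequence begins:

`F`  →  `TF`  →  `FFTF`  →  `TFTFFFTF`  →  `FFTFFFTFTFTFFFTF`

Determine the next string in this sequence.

Replace each of the 16 characters of FFTFFFTFTFTFFFTF in place — TF TF FF TF TF TF FF TF FF TF FF TF TF TF FF TF — and concatenate.

TFTFFFTFTFTFFFTFFFTFFFTFTFTFFFTF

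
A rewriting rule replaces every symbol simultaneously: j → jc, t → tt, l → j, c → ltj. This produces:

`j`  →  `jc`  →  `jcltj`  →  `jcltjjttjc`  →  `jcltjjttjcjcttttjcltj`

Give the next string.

Rewriting the 21 symbols of jcltjjttjcjcttttjcltj one by one yields jc ltj j tt jc jc tt tt jc ltj jc ltj tt tt tt tt jc ltj j tt jc; concatenated:

jcltjjttjcjcttttjcltjjcltjttttttttjcltjjttjc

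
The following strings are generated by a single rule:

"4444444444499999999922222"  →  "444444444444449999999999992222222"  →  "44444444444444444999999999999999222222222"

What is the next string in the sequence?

4444444444444444444499999999999999999922222222222

The n-th term is 3n+2 4's then 3n 9's then 2n-1 2's, where the shown terms are n = 3, 4, 5.
For the next term, n = 6, so the run lengths are 20, 18, 11.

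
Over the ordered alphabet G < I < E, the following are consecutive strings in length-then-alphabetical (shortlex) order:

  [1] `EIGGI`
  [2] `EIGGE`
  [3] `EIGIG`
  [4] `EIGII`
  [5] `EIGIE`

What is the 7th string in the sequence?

EIGEI

Stepping forward 2 times from EIGIE: EIGIE → EIGEG, then the target.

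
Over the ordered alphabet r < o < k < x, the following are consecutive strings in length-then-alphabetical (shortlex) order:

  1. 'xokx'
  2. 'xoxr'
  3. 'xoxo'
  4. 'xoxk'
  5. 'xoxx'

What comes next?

xkrr

The successor of xoxx increments the rightmost position that isn't already x and resets every position after it to r.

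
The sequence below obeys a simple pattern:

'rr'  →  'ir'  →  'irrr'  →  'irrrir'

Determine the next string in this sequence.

This is a Fibonacci-style word recurrence s(k) = s(k−1)·s(k−2): e.g. ir·rr = irrr.
The next term joins irrrir and irrr.

irrririrrr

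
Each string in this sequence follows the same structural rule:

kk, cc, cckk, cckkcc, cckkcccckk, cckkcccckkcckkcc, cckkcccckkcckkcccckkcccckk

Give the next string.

cckkcccckkcckkcccckkcccckkcckkcccckkcckkcc

From term 3 onward, concatenate the last term with the second-to-last: cc·kk = cckk, cckk·cc = cckkcc, …
Continuing: cckkcccckkcckkcccckkcccckk · cckkcccckkcckkcc gives term 8.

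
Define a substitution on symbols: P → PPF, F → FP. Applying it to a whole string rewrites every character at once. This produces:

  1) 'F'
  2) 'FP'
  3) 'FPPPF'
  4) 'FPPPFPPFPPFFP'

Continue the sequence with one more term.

φ(FPPPFPPFPPFFP) expands symbol-by-symbol to FP PPF PPF PPF FP PPF PPF FP PPF PPF FP FP PPF; joining the 13 pieces gives the next term.

FPPPFPPFPPFFPPPFPPFFPPPFPPFFPFPPPF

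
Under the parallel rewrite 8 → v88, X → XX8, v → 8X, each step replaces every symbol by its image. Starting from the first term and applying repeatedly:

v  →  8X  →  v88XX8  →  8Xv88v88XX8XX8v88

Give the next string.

φ(8Xv88v88XX8XX8v88) expands symbol-by-symbol to v88 XX8 8X v88 v88 8X v88 v88 XX8 XX8 v88 XX8 XX8 v88 8X v88 v88; joining the 17 pieces gives the next term.

v88XX88Xv88v888Xv88v88XX8XX8v88XX8XX8v888Xv88v88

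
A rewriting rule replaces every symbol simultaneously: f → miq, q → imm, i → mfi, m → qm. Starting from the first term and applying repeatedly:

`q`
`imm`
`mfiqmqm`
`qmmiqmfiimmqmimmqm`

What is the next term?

immqmqmmfiimmqmmiqmfimfiqmqmimmqmmfiqmqmimmqm

Replace each of the 18 characters of qmmiqmfiimmqmimmqm in place — imm qm qm mfi imm qm miq mfi mfi qm qm imm qm mfi qm qm imm qm — and concatenate.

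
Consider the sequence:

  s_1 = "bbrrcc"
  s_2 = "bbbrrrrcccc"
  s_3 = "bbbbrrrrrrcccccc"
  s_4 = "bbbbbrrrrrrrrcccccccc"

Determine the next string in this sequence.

bbbbbbrrrrrrrrrrcccccccccc

Reading off run lengths: b runs 2, 3, 4, 5; r runs 2, 4, 6, 8; c runs 2, 4, 6, 8 — each is linear in n (n = 1, 2, …).
At n = 5 the blocks have lengths 6, 10, 10.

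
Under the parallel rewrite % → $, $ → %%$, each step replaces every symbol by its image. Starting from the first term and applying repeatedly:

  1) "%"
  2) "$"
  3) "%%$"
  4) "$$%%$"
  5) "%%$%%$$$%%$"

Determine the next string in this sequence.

$$%%$$$%%$%%$%%$$$%%$

Expanding %%$%%$$$%%$: %→$, %→$, $→%%$, %→$, %→$, $→%%$, $→%%$, $→%%$, %→$, %→$, $→%%$. Concatenated: $ $ %%$ $ $ %%$ %%$ %%$ $ $ %%$.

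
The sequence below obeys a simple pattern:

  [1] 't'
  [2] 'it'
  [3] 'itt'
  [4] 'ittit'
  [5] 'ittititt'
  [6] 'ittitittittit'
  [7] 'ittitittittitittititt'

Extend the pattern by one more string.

ittitittittitittitittittitittittit

From term 3 onward, concatenate the last term with the second-to-last: it·t = itt, itt·it = ittit, …
The next term joins ittitittittitittititt and ittitittittit.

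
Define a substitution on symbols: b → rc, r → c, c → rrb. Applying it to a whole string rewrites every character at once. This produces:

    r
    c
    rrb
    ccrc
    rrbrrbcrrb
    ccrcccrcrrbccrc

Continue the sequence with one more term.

Rewriting the 15 symbols of ccrcccrcrrbccrc one by one yields rrb rrb c rrb rrb rrb c rrb c c rc rrb rrb c rrb; concatenated:

rrbrrbcrrbrrbrrbcrrbccrcrrbrrbcrrb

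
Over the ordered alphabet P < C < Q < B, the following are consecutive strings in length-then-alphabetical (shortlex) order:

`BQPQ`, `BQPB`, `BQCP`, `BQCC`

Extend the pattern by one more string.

BQCQ

The successor of BQCC increments the rightmost position that isn't already B and resets every position after it to P.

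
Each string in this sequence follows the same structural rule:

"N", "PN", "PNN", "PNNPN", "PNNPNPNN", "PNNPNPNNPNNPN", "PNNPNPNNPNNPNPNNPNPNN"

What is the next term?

Each term (from the third on) is the previous term followed by the one before it: term 3 = PN·N = PNN.
So term 8 is PNNPNPNNPNNPNPNNPNPNN·PNNPNPNNPNNPN.

PNNPNPNNPNNPNPNNPNPNNPNNPNPNNPNNPN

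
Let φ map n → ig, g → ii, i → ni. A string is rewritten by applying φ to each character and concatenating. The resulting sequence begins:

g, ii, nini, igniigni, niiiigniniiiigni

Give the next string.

igninininiiiigniigninininiiiigni

Applying the rule to each of the 16 symbols of niiiigniniiiigni gives the pieces ig ni ni ni ni ii ig ni ig ni ni ni ni ii ig ni, which concatenate to the answer.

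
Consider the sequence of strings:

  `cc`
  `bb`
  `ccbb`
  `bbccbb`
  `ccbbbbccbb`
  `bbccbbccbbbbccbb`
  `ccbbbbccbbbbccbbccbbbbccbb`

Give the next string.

This is a Fibonacci-style word recurrence s(k) = s(k−2)·s(k−1): e.g. cc·bb = ccbb.
Continuing: bbccbbccbbbbccbb · ccbbbbccbbbbccbbccbbbbccbb gives term 8.

bbccbbccbbbbccbbccbbbbccbbbbccbbccbbbbccbb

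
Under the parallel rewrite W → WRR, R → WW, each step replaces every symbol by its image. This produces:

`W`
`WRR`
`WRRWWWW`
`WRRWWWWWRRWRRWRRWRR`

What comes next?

WRRWWWWWRRWRRWRRWRRWRRWWWWWRRWWWWWRRWWWWWRRWWWW

Replace each of the 19 characters of WRRWWWWWRRWRRWRRWRR in place — WRR WW WW WRR WRR WRR WRR WRR WW WW WRR WW WW WRR WW WW WRR WW WW — and concatenate.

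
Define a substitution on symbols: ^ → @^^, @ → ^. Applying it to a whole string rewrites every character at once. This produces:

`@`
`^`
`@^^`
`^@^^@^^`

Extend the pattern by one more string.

Rewriting each symbol of ^@^^@^^: ^→@^^, @→^, ^→@^^, ^→@^^, @→^, ^→@^^, ^→@^^, which concatenates to @^^ ^ @^^ @^^ ^ @^^ @^^.

@^^^@^^@^^^@^^@^^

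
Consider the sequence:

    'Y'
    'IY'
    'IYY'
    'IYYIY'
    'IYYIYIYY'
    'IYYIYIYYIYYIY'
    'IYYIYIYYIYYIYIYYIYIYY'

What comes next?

This is a Fibonacci-style word recurrence s(k) = s(k−1)·s(k−2): e.g. IY·Y = IYY.
So term 8 is IYYIYIYYIYYIYIYYIYIYY·IYYIYIYYIYYIY.

IYYIYIYYIYYIYIYYIYIYYIYYIYIYYIYYIY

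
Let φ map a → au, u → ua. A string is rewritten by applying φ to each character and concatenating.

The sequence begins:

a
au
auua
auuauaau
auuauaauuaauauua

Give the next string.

Rewriting the 16 symbols of auuauaauuaauauua one by one yields au ua ua au ua au au ua ua au au ua au ua ua au; concatenated:

auuauaauuaauauuauaauauuaauuauaau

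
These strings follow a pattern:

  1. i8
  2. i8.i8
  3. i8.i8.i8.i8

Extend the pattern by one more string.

s(k+1) = s(k)·.·s(k) — each term doubles the last with '.' between the halves.
One more doubling of i8.i8.i8.i8 gives the answer.

i8.i8.i8.i8.i8.i8.i8.i8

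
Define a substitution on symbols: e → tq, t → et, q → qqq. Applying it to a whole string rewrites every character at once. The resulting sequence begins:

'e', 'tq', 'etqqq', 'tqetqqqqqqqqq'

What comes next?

Rewriting the 13 symbols of tqetqqqqqqqqq one by one yields et qqq tq et qqq qqq qqq qqq qqq qqq qqq qqq qqq; concatenated:

etqqqtqetqqqqqqqqqqqqqqqqqqqqqqqqqqq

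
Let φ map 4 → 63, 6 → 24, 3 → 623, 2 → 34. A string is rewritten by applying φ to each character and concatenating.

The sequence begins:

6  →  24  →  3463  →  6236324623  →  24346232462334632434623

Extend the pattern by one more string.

Rewriting the 23 symbols of 24346232462334632434623 one by one yields 34 63 623 63 24 34 623 34 63 24 34 623 623 63 24 623 34 63 623 63 24 34 623; concatenated:

34636236324346233463243462362363246233463623632434623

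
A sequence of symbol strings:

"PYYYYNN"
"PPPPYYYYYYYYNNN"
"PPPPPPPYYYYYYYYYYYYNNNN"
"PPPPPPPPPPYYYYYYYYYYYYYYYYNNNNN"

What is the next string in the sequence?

PPPPPPPPPPPPPYYYYYYYYYYYYYYYYYYYYNNNNNN

Each string has the form P^{3n-2} Y^{4n} N^{n+1} (n = 1, 2, …).
For the next term, n = 5, so the run lengths are 13, 20, 6.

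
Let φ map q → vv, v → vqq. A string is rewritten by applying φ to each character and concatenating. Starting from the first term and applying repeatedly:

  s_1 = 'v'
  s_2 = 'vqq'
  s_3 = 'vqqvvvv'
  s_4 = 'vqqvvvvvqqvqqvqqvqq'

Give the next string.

Rewriting the 19 symbols of vqqvvvvvqqvqqvqqvqq one by one yields vqq vv vv vqq vqq vqq vqq vqq vv vv vqq vv vv vqq vv vv vqq vv vv; concatenated:

vqqvvvvvqqvqqvqqvqqvqqvvvvvqqvvvvvqqvvvvvqqvvvv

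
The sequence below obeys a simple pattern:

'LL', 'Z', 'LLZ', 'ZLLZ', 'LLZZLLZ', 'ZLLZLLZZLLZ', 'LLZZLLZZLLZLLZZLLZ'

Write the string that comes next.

ZLLZLLZZLLZLLZZLLZZLLZLLZZLLZ

Each term (from the third on) is the two preceding terms concatenated in order: term 3 = LL·Z = LLZ.
So term 8 is ZLLZLLZZLLZ·LLZZLLZZLLZLLZZLLZ.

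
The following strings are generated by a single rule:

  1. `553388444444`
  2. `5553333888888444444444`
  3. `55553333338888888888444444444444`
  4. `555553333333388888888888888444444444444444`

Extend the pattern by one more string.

Term n consists of n+1 5's, followed by 2n 3's, followed by 4n-2 8's, followed by 3n+3 4's (n = 1, 2, …).
Setting n = 5 gives 6, 10, 18, 18 characters in each block.

5555553333333333888888888888888888444444444444444444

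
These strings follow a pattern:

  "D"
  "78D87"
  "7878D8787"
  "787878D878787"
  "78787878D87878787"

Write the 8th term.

Each term wraps the previous one in 78 on the left and 87 on the right.
From 78787878D87878787, 3 further steps: 78787878D87878787 → 7878787878D8787878787 → 787878787878D878787878787 → (answer).

78787878787878D87878787878787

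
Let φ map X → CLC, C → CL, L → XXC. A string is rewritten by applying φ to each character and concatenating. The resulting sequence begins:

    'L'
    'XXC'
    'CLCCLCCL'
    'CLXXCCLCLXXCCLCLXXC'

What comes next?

Applying the rule to each of the 19 symbols of CLXXCCLCLXXCCLCLXXC gives the pieces CL XXC CLC CLC CL CL XXC CL XXC CLC CLC CL CL XXC CL XXC CLC CLC CL, which concatenate to the answer.

CLXXCCLCCLCCLCLXXCCLXXCCLCCLCCLCLXXCCLXXCCLCCLCCL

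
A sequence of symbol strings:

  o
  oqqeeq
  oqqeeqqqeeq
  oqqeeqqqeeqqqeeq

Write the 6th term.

Each term is the previous one with qqeeq appended.
From oqqeeqqqeeqqqeeq, 2 further steps: oqqeeqqqeeqqqeeq → oqqeeqqqeeqqqeeqqqeeq → (answer).

oqqeeqqqeeqqqeeqqqeeqqqeeq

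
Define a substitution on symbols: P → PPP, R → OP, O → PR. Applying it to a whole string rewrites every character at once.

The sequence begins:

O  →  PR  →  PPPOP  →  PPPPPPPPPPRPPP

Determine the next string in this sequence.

PPPPPPPPPPPPPPPPPPPPPPPPPPPPPPOPPPPPPPPPP

φ(PPPPPPPPPPRPPP) expands symbol-by-symbol to PPP PPP PPP PPP PPP PPP PPP PPP PPP PPP OP PPP PPP PPP; joining the 14 pieces gives the next term.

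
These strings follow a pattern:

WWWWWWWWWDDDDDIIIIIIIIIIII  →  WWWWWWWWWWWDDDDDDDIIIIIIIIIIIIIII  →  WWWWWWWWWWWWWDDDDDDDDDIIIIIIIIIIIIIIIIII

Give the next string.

WWWWWWWWWWWWWWWDDDDDDDDDDDIIIIIIIIIIIIIIIIIIIII

The n-th term is 2n+3 W's then 2n-1 D's then 3n+3 I's, where the shown terms are n = 3, 4, 5.
For the next term, n = 6, so the run lengths are 15, 11, 21.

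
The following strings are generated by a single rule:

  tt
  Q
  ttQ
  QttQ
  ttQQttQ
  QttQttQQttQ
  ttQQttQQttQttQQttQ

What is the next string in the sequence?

QttQttQQttQttQQttQQttQttQQttQ

From term 3 onward, concatenate the second-to-last term with the last: tt·Q = ttQ, Q·ttQ = QttQ, …
So term 8 is QttQttQQttQ·ttQQttQQttQttQQttQ.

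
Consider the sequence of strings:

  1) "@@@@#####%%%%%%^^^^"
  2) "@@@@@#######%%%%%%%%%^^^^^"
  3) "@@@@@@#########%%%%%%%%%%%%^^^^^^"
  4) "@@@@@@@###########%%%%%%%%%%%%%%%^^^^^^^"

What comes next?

Term n consists of n+2 @'s, followed by 2n+1 #'s, followed by 3n %'s, followed by n+2 ^'s, where the shown terms are n = 2, 3, 4, 5.
Setting n = 6 gives 8, 13, 18, 8 characters in each block.

@@@@@@@@#############%%%%%%%%%%%%%%%%%%^^^^^^^^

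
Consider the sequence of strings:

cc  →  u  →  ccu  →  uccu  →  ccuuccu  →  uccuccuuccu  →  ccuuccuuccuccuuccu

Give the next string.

From term 3 onward, concatenate the second-to-last term with the last: cc·u = ccu, u·ccu = uccu, …
The next term joins uccuccuuccu and ccuuccuuccuccuuccu.

uccuccuuccuccuuccuuccuccuuccu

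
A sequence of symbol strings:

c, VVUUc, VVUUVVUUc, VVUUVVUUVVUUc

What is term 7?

The strings grow by a fixed prefix VVUU each time.
From VVUUVVUUVVUUc, 3 further steps: VVUUVVUUVVUUc → VVUUVVUUVVUUVVUUc → VVUUVVUUVVUUVVUUVVUUc → (answer).

VVUUVVUUVVUUVVUUVVUUVVUUc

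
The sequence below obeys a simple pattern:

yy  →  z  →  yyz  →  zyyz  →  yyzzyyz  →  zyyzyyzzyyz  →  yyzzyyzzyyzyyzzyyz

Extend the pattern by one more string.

From term 3 onward, concatenate the second-to-last term with the last: yy·z = yyz, z·yyz = zyyz, …
Continuing: zyyzyyzzyyz · yyzzyyzzyyzyyzzyyz gives term 8.

zyyzyyzzyyzyyzzyyzzyyzyyzzyyz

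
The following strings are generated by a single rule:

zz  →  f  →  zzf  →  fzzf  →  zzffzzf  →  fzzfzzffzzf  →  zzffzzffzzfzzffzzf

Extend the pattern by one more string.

Each term (from the third on) is the two preceding terms concatenated in order: term 3 = zz·f = zzf.
So term 8 is fzzfzzffzzf·zzffzzffzzfzzffzzf.

fzzfzzffzzfzzffzzffzzfzzffzzf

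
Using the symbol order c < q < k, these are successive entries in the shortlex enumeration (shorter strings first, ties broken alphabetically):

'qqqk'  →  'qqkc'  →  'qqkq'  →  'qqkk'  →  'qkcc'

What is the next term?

Find the rightmost character of qkcc below k, bump it to the next letter, and reset everything to its right to c.

qkcq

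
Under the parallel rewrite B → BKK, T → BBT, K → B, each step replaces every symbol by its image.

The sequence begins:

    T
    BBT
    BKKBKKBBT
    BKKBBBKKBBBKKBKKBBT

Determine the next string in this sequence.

Applying the rule to each of the 19 symbols of BKKBBBKKBBBKKBKKBBT gives the pieces BKK B B BKK BKK BKK B B BKK BKK BKK B B BKK B B BKK BKK BBT, which concatenate to the answer.

BKKBBBKKBKKBKKBBBKKBKKBKKBBBKKBBBKKBKKBBT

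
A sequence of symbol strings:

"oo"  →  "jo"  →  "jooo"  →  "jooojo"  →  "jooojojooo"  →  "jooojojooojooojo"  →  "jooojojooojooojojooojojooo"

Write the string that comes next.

jooojojooojooojojooojojooojooojojooojooojo

Each term (from the third on) is the previous term followed by the one before it: term 3 = jo·oo = jooo.
So term 8 is jooojojooojooojojooojojooo·jooojojooojooojo.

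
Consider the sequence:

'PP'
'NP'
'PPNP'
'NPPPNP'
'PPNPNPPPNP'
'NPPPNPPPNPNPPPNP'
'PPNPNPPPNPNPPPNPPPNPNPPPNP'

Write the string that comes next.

NPPPNPPPNPNPPPNPPPNPNPPPNPNPPPNPPPNPNPPPNP

This is a Fibonacci-style word recurrence s(k) = s(k−2)·s(k−1): e.g. PP·NP = PPNP.
Continuing: NPPPNPPPNPNPPPNP · PPNPNPPPNPNPPPNPPPNPNPPPNP gives term 8.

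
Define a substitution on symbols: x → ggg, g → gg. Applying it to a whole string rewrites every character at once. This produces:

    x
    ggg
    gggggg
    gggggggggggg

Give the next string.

Expanding gggggggggggg: g→gg, g→gg, g→gg, g→gg, g→gg, g→gg, g→gg, g→gg, g→gg, g→gg, g→gg, g→gg. Concatenated: gg gg gg gg gg gg gg gg gg gg gg gg.

gggggggggggggggggggggggg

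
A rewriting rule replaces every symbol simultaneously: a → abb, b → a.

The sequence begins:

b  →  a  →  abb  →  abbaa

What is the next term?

Expanding abbaa: a→abb, b→a, b→a, a→abb, a→abb. Concatenated: abb a a abb abb.

abbaaabbabb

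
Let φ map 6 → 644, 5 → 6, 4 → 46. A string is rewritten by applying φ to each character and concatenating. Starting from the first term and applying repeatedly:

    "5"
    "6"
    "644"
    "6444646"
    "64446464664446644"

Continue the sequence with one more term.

64446464664446644466446444646466446444646

φ(64446464664446644) expands symbol-by-symbol to 644 46 46 46 644 46 644 46 644 644 46 46 46 644 644 46 46; joining the 17 pieces gives the next term.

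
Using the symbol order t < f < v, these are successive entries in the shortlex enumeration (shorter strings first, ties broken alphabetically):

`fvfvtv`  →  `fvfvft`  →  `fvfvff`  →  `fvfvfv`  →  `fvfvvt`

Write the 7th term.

fvfvvv

Stepping forward 2 times from fvfvvt: fvfvvt → fvfvvf, then the target.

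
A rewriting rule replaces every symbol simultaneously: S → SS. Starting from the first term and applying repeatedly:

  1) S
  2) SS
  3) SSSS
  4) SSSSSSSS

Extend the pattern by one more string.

SSSSSSSSSSSSSSSS

Rewriting each symbol of SSSSSSSS: S→SS, S→SS, S→SS, S→SS, S→SS, S→SS, S→SS, S→SS, which concatenates to SS SS SS SS SS SS SS SS.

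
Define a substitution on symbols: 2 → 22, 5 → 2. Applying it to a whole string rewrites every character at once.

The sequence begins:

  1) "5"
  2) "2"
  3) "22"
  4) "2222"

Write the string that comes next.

22222222

Expanding 2222: 2→22, 2→22, 2→22, 2→22. Concatenated: 22 22 22 22.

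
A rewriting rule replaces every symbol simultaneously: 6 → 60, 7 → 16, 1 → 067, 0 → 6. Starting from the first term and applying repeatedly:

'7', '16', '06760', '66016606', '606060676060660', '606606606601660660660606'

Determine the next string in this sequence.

Rewriting the 24 symbols of 606606606601660660660606 one by one yields 60 6 60 60 6 60 60 6 60 60 6 067 60 60 6 60 60 6 60 60 6 60 6 60; concatenated:

60660606606066060606760606606066060660660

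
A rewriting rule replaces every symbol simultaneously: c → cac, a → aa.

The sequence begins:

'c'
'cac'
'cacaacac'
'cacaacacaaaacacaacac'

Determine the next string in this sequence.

cacaacacaaaacacaacacaaaaaaaacacaacacaaaacacaacac

Replace each of the 20 characters of cacaacacaaaacacaacac in place — cac aa cac aa aa cac aa cac aa aa aa aa cac aa cac aa aa cac aa cac — and concatenate.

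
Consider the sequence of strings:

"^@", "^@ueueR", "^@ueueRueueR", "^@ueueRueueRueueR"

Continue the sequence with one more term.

Each term is the previous one with ueueR appended.
Applying this once more to ^@ueueRueueRueueR:

^@ueueRueueRueueRueueR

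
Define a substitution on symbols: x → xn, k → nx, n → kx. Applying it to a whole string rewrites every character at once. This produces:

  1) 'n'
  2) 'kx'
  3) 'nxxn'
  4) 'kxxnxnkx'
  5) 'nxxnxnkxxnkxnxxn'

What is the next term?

kxxnxnkxxnkxnxxnxnkxnxxnkxxnxnkx

φ(nxxnxnkxxnkxnxxn) expands symbol-by-symbol to kx xn xn kx xn kx nx xn xn kx nx xn kx xn xn kx; joining the 16 pieces gives the next term.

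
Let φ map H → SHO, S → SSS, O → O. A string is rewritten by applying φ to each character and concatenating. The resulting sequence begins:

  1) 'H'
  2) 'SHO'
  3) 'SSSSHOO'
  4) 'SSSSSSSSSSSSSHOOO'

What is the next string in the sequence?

Replace each of the 17 characters of SSSSSSSSSSSSSHOOO in place — SSS SSS SSS SSS SSS SSS SSS SSS SSS SSS SSS SSS SSS SHO O O O — and concatenate.

SSSSSSSSSSSSSSSSSSSSSSSSSSSSSSSSSSSSSSSSHOOOO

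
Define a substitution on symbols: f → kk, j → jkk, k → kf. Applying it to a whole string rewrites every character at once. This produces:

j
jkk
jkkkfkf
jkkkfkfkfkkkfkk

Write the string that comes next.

Rewriting the 15 symbols of jkkkfkfkfkkkfkk one by one yields jkk kf kf kf kk kf kk kf kk kf kf kf kk kf kf; concatenated:

jkkkfkfkfkkkfkkkfkkkfkfkfkkkfkf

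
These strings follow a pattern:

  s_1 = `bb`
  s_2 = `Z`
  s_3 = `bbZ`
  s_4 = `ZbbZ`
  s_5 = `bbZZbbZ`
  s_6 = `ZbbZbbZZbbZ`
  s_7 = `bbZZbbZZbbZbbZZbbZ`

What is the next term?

ZbbZbbZZbbZbbZZbbZZbbZbbZZbbZ

Each term (from the third on) is the two preceding terms concatenated in order: term 3 = bb·Z = bbZ.
Continuing: ZbbZbbZZbbZ · bbZZbbZZbbZbbZZbbZ gives term 8.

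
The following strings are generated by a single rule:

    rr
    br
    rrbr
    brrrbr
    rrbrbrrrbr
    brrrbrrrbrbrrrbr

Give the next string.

This is a Fibonacci-style word recurrence s(k) = s(k−2)·s(k−1): e.g. rr·br = rrbr.
So term 7 is rrbrbrrrbr·brrrbrrrbrbrrrbr.

rrbrbrrrbrbrrrbrrrbrbrrrbr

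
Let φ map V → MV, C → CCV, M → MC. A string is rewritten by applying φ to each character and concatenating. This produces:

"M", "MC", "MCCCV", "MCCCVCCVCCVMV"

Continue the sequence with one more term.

MCCCVCCVCCVMVCCVCCVMVCCVCCVMVMCMV

Applying the rule to each of the 13 symbols of MCCCVCCVCCVMV gives the pieces MC CCV CCV CCV MV CCV CCV MV CCV CCV MV MC MV, which concatenate to the answer.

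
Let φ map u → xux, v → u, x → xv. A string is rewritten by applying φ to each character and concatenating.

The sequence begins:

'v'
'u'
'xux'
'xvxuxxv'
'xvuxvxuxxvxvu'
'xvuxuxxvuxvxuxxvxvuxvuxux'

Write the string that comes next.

Applying the rule to each of the 25 symbols of xvuxuxxvuxvxuxxvxvuxvuxux gives the pieces xv u xux xv xux xv xv u xux xv u xv xux xv xv u xv u xux xv u xux xv xux xv, which concatenate to the answer.

xvuxuxxvxuxxvxvuxuxxvuxvxuxxvxvuxvuxuxxvuxuxxvxuxxv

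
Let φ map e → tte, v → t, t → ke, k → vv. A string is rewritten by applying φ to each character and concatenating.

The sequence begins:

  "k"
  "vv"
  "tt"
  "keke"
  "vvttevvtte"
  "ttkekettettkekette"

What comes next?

kekevvttevvttekekettekekevvttevvttekekette

Applying the rule to each of the 18 symbols of ttkekettettkekette gives the pieces ke ke vv tte vv tte ke ke tte ke ke vv tte vv tte ke ke tte, which concatenate to the answer.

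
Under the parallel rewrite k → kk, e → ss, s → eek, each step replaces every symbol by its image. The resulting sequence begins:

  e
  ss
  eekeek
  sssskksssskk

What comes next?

Apply φ to sssskksssskk symbol by symbol: s→eek, s→eek, s→eek, s→eek, k→kk, k→kk, s→eek, s→eek, s→eek, s→eek, k→kk, k→kk; joined: eek eek eek eek kk kk eek eek eek eek kk kk.

eekeekeekeekkkkkeekeekeekeekkkkk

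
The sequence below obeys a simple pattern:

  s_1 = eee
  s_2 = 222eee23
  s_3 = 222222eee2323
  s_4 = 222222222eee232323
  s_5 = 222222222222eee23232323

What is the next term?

s(k+1) = 222·s(k)·23, so each term gains 222 as a prefix and 23 as a suffix.
So the next term is 222·222222222222eee23232323·23.

222222222222222eee2323232323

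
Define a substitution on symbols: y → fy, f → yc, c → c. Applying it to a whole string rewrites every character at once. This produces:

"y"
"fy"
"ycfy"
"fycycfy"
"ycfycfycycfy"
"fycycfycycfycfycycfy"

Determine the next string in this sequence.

Applying the rule to each of the 20 symbols of fycycfycycfycfycycfy gives the pieces yc fy c fy c yc fy c fy c yc fy c yc fy c fy c yc fy, which concatenate to the answer.

ycfycfycycfycfycycfycycfycfycycfy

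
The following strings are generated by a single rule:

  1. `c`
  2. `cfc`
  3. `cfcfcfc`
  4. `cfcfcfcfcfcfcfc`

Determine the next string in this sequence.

Each string is two copies of the previous one joined by 'f'.
So the next term is two copies of cfcfcfcfcfcfcfc with 'f' between the halves.

cfcfcfcfcfcfcfcfcfcfcfcfcfcfcfc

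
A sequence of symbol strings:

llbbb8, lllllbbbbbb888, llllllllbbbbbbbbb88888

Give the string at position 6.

Each string has the form l^{3n-1} b^{3n} 8^{2n-1} (n = 1, 2, …).
At n = 6 the blocks have lengths 17, 18, 11.

lllllllllllllllllbbbbbbbbbbbbbbbbbb88888888888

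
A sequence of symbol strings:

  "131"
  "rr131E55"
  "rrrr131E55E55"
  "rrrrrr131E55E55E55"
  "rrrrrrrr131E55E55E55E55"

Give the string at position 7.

Every step adds rr to the front and E55 to the end of the previous string.
From rrrrrrrr131E55E55E55E55, 2 further steps: rrrrrrrr131E55E55E55E55 → rrrrrrrrrr131E55E55E55E55E55 → (answer).

rrrrrrrrrrrr131E55E55E55E55E55E55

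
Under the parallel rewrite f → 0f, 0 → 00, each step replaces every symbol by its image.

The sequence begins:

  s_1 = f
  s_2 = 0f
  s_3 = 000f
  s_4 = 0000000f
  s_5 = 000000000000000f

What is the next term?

φ(000000000000000f) expands symbol-by-symbol to 00 00 00 00 00 00 00 00 00 00 00 00 00 00 00 0f; joining the 16 pieces gives the next term.

0000000000000000000000000000000f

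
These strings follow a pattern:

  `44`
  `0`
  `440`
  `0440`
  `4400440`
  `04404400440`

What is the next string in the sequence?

440044004404400440

From term 3 onward, concatenate the second-to-last term with the last: 44·0 = 440, 0·440 = 0440, …
The next term joins 4400440 and 04404400440.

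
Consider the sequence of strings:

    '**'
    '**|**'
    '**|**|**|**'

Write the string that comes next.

**|**|**|**|**|**|**|**

s(k+1) = s(k)·|·s(k) — each term doubles the last with '|' between the halves.
One more doubling of **|**|**|** gives the answer.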